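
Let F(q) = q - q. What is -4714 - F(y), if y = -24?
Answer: -4714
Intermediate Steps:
F(q) = 0
-4714 - F(y) = -4714 - 1*0 = -4714 + 0 = -4714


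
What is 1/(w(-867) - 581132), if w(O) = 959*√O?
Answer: -581132/338511764851 - 16303*I*√3/338511764851 ≈ -1.7167e-6 - 8.3417e-8*I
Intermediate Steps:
1/(w(-867) - 581132) = 1/(959*√(-867) - 581132) = 1/(959*(17*I*√3) - 581132) = 1/(16303*I*√3 - 581132) = 1/(-581132 + 16303*I*√3)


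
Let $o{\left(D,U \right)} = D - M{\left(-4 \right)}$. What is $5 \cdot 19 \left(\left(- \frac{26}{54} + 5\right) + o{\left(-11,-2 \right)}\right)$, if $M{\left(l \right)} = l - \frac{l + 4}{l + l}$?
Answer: $- \frac{6365}{27} \approx -235.74$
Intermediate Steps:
$M{\left(l \right)} = l - \frac{4 + l}{2 l}$
$o{\left(D,U \right)} = 4 + D$ ($o{\left(D,U \right)} = D - \left(- \frac{1}{2} - 4 - \frac{2}{-4}\right) = D - \left(- \frac{1}{2} - 4 - - \frac{1}{2}\right) = D - \left(- \frac{1}{2} - 4 + \frac{1}{2}\right) = D - -4 = D + 4 = 4 + D$)
$5 \cdot 19 \left(\left(- \frac{26}{54} + 5\right) + o{\left(-11,-2 \right)}\right) = 5 \cdot 19 \left(\left(- \frac{26}{54} + 5\right) + \left(4 - 11\right)\right) = 95 \left(\left(\left(-26\right) \frac{1}{54} + 5\right) - 7\right) = 95 \left(\left(- \frac{13}{27} + 5\right) - 7\right) = 95 \left(\frac{122}{27} - 7\right) = 95 \left(- \frac{67}{27}\right) = - \frac{6365}{27}$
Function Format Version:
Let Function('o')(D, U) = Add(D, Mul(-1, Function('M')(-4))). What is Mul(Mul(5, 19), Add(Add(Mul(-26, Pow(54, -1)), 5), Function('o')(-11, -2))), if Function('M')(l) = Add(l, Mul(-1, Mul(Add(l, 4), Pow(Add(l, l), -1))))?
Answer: Rational(-6365, 27) ≈ -235.74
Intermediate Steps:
Function('M')(l) = Add(l, Mul(Rational(-1, 2), Pow(l, -1), Add(4, l))) (Function('M')(l) = Add(l, Mul(-1, Mul(Add(4, l), Pow(Mul(2, l), -1)))) = Add(l, Mul(-1, Mul(Add(4, l), Mul(Rational(1, 2), Pow(l, -1))))) = Add(l, Mul(-1, Mul(Rational(1, 2), Pow(l, -1), Add(4, l)))) = Add(l, Mul(Rational(-1, 2), Pow(l, -1), Add(4, l))))
Function('o')(D, U) = Add(4, D) (Function('o')(D, U) = Add(D, Mul(-1, Add(Rational(-1, 2), -4, Mul(-2, Pow(-4, -1))))) = Add(D, Mul(-1, Add(Rational(-1, 2), -4, Mul(-2, Rational(-1, 4))))) = Add(D, Mul(-1, Add(Rational(-1, 2), -4, Rational(1, 2)))) = Add(D, Mul(-1, -4)) = Add(D, 4) = Add(4, D))
Mul(Mul(5, 19), Add(Add(Mul(-26, Pow(54, -1)), 5), Function('o')(-11, -2))) = Mul(Mul(5, 19), Add(Add(Mul(-26, Pow(54, -1)), 5), Add(4, -11))) = Mul(95, Add(Add(Mul(-26, Rational(1, 54)), 5), -7)) = Mul(95, Add(Add(Rational(-13, 27), 5), -7)) = Mul(95, Add(Rational(122, 27), -7)) = Mul(95, Rational(-67, 27)) = Rational(-6365, 27)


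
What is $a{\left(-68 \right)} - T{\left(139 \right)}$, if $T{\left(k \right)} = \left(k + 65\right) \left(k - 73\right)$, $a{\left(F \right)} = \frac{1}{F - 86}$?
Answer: $- \frac{2073457}{154} \approx -13464.0$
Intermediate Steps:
$a{\left(F \right)} = \frac{1}{-86 + F}$
$T{\left(k \right)} = \left(-73 + k\right) \left(65 + k\right)$ ($T{\left(k \right)} = \left(65 + k\right) \left(-73 + k\right) = \left(-73 + k\right) \left(65 + k\right)$)
$a{\left(-68 \right)} - T{\left(139 \right)} = \frac{1}{-86 - 68} - \left(-4745 + 139^{2} - 1112\right) = \frac{1}{-154} - \left(-4745 + 19321 - 1112\right) = - \frac{1}{154} - 13464 = - \frac{2073457}{154}$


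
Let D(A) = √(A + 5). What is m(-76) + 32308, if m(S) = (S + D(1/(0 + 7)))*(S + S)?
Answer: 43860 - 912*√7/7 ≈ 43515.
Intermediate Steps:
D(A) = √(5 + A)
m(S) = 2*S*(S + 6*√7/7) (m(S) = (S + √(5 + 1/(0 + 7)))*(S + S) = (S + √(5 + 1/7))*(2*S) = (S + √(5 + ⅐))*(2*S) = (S + √(36/7))*(2*S) = (S + 6*√7/7)*(2*S) = 2*S*(S + 6*√7/7))
m(-76) + 32308 = (2/7)*(-76)*(6*√7 + 7*(-76)) + 32308 = (2/7)*(-76)*(6*√7 - 532) + 32308 = (2/7)*(-76)*(-532 + 6*√7) + 32308 = (11552 - 912*√7/7) + 32308 = 43860 - 912*√7/7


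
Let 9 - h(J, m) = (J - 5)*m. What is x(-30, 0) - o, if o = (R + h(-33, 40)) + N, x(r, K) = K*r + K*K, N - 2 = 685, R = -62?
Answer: -2154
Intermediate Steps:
N = 687 (N = 2 + 685 = 687)
h(J, m) = 9 - m*(-5 + J) (h(J, m) = 9 - (J - 5)*m = 9 - (-5 + J)*m = 9 - m*(-5 + J))
x(r, K) = K² + K*r (x(r, K) = K*r + K² = K² + K*r)
o = 2154 (o = (-62 + (9 + 5*40 - 1*(-33)*40)) + 687 = (-62 + (9 + 200 + 1320)) + 687 = (-62 + 1529) + 687 = 1467 + 687 = 2154)
x(-30, 0) - o = 0*(0 - 30) - 1*2154 = 0*(-30) - 2154 = 0 - 2154 = -2154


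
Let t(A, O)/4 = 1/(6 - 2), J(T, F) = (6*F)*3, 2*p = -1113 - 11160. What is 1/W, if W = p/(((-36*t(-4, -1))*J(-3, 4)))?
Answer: 1728/4091 ≈ 0.42239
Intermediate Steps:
p = -12273/2 (p = (-1113 - 11160)/2 = (½)*(-12273) = -12273/2 ≈ -6136.5)
J(T, F) = 18*F
t(A, O) = 1 (t(A, O) = 4/(6 - 2) = 4/4 = 4*(¼) = 1)
W = 4091/1728 (W = -12273/(2*((-36*1)*(18*4))) = -12273/(2*((-36*72))) = -12273/2/(-2592) = -12273/2*(-1/2592) = 4091/1728 ≈ 2.3675)
1/W = 1/(4091/1728) = 1728/4091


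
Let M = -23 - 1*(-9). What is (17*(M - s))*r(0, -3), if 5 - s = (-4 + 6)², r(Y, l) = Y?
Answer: 0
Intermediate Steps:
s = 1 (s = 5 - (-4 + 6)² = 5 - 1*2² = 5 - 1*4 = 5 - 4 = 1)
M = -14 (M = -23 + 9 = -14)
(17*(M - s))*r(0, -3) = (17*(-14 - 1*1))*0 = (17*(-14 - 1))*0 = (17*(-15))*0 = -255*0 = 0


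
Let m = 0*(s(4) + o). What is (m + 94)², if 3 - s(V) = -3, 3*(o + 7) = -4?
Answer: 8836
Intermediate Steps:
o = -25/3 (o = -7 + (⅓)*(-4) = -7 - 4/3 = -25/3 ≈ -8.3333)
s(V) = 6 (s(V) = 3 - 1*(-3) = 3 + 3 = 6)
m = 0 (m = 0*(6 - 25/3) = 0*(-7/3) = 0)
(m + 94)² = (0 + 94)² = 94² = 8836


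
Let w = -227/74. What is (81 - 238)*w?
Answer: 35639/74 ≈ 481.61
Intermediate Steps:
w = -227/74 (w = -227*1/74 = -227/74 ≈ -3.0676)
(81 - 238)*w = (81 - 238)*(-227/74) = -157*(-227/74) = 35639/74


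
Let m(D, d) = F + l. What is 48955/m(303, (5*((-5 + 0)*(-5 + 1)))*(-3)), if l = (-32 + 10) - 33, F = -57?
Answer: -48955/112 ≈ -437.10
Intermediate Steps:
l = -55 (l = -22 - 33 = -55)
m(D, d) = -112 (m(D, d) = -57 - 55 = -112)
48955/m(303, (5*((-5 + 0)*(-5 + 1)))*(-3)) = 48955/(-112) = 48955*(-1/112) = -48955/112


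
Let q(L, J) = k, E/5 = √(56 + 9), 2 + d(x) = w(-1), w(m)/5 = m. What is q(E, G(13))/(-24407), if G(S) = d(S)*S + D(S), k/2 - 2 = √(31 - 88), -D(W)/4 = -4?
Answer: -4/24407 - 2*I*√57/24407 ≈ -0.00016389 - 0.00061866*I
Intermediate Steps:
w(m) = 5*m
D(W) = 16 (D(W) = -4*(-4) = 16)
d(x) = -7 (d(x) = -2 + 5*(-1) = -2 - 5 = -7)
k = 4 + 2*I*√57 (k = 4 + 2*√(31 - 88) = 4 + 2*√(-57) = 4 + 2*(I*√57) = 4 + 2*I*√57 ≈ 4.0 + 15.1*I)
E = 5*√65 (E = 5*√(56 + 9) = 5*√65 ≈ 40.311)
G(S) = 16 - 7*S (G(S) = -7*S + 16 = 16 - 7*S)
q(L, J) = 4 + 2*I*√57
q(E, G(13))/(-24407) = (4 + 2*I*√57)/(-24407) = (4 + 2*I*√57)*(-1/24407) = -4/24407 - 2*I*√57/24407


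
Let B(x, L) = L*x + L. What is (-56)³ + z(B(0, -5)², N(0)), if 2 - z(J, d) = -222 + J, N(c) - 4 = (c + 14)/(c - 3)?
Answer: -175417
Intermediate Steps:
B(x, L) = L + L*x
N(c) = 4 + (14 + c)/(-3 + c) (N(c) = 4 + (c + 14)/(c - 3) = 4 + (14 + c)/(-3 + c))
z(J, d) = 224 - J (z(J, d) = 2 - (-222 + J) = 2 + (222 - J) = 224 - J)
(-56)³ + z(B(0, -5)², N(0)) = (-56)³ + (224 - (-5*(1 + 0))²) = -175616 + (224 - (-5*1)²) = -175616 + (224 - 1*(-5)²) = -175616 + (224 - 1*25) = -175616 + (224 - 25) = -175616 + 199 = -175417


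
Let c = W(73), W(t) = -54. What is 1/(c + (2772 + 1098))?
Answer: 1/3816 ≈ 0.00026205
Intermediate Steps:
c = -54
1/(c + (2772 + 1098)) = 1/(-54 + (2772 + 1098)) = 1/(-54 + 3870) = 1/3816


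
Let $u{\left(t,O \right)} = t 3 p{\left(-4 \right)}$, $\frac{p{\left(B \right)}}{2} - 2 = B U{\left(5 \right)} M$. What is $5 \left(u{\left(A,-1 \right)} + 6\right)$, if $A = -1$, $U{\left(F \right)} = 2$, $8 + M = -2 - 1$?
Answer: $-2670$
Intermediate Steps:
$M = -11$ ($M = -8 - 3 = -11$)
$p{\left(B \right)} = 4 - 44 B$ ($p{\left(B \right)} = 4 + 2 B 2 \left(-11\right) = 4 + 2 \cdot 2 B \left(-11\right) = 4 + 2 \left(- 22 B\right) = 4 - 44 B$)
$u{\left(t,O \right)} = 540 t$ ($u{\left(t,O \right)} = t 3 \left(4 - -176\right) = 3 t \left(4 + 176\right) = 3 t 180 = 540 t$)
$5 \left(u{\left(A,-1 \right)} + 6\right) = 5 \left(540 \left(-1\right) + 6\right) = 5 \left(-540 + 6\right) = 5 \left(-534\right) = -2670$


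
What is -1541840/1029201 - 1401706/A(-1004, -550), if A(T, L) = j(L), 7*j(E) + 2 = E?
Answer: 560978301259/31562164 ≈ 17774.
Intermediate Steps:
j(E) = -2/7 + E/7
A(T, L) = -2/7 + L/7
-1541840/1029201 - 1401706/A(-1004, -550) = -1541840/1029201 - 1401706/(-2/7 + (1/7)*(-550)) = -1541840*1/1029201 - 1401706/(-2/7 - 550/7) = -1541840/1029201 - 1401706/(-552/7) = -1541840/1029201 - 1401706*(-7/552) = -1541840/1029201 + 4905971/276 = 560978301259/31562164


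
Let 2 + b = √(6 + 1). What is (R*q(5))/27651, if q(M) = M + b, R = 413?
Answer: 413/9217 + 413*√7/27651 ≈ 0.084326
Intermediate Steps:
b = -2 + √7 (b = -2 + √(6 + 1) = -2 + √7 ≈ 0.64575)
q(M) = -2 + M + √7 (q(M) = M + (-2 + √7) = -2 + M + √7)
(R*q(5))/27651 = (413*(-2 + 5 + √7))/27651 = (413*(3 + √7))*(1/27651) = (1239 + 413*√7)*(1/27651) = 413/9217 + 413*√7/27651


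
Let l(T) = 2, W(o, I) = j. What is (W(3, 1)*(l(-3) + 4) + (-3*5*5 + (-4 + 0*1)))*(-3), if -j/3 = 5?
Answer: 507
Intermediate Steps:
j = -15 (j = -3*5 = -15)
W(o, I) = -15
(W(3, 1)*(l(-3) + 4) + (-3*5*5 + (-4 + 0*1)))*(-3) = (-15*(2 + 4) + (-3*5*5 + (-4 + 0*1)))*(-3) = (-15*6 + (-15*5 + (-4 + 0)))*(-3) = (-90 + (-75 - 4))*(-3) = (-90 - 79)*(-3) = -169*(-3) = 507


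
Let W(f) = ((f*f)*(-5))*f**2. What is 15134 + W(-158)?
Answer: -3115991346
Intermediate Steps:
W(f) = -5*f**4 (W(f) = (f**2*(-5))*f**2 = (-5*f**2)*f**2 = -5*f**4)
15134 + W(-158) = 15134 - 5*(-158)**4 = 15134 - 5*623201296 = 15134 - 3116006480 = -3115991346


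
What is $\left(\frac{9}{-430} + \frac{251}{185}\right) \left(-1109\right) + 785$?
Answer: $- \frac{11080227}{15910} \approx -696.43$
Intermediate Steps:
$\left(\frac{9}{-430} + \frac{251}{185}\right) \left(-1109\right) + 785 = \left(9 \left(- \frac{1}{430}\right) + 251 \cdot \frac{1}{185}\right) \left(-1109\right) + 785 = \left(- \frac{9}{430} + \frac{251}{185}\right) \left(-1109\right) + 785 = \frac{21253}{15910} \left(-1109\right) + 785 = - \frac{23569577}{15910} + 785 = - \frac{11080227}{15910}$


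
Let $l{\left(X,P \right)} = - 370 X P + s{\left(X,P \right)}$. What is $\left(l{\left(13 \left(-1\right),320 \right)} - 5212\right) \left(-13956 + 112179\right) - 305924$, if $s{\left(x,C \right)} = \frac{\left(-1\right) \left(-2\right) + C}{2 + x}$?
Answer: $\frac{1657366943594}{11} \approx 1.5067 \cdot 10^{11}$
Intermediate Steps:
$s{\left(x,C \right)} = \frac{2 + C}{2 + x}$
$l{\left(X,P \right)} = \frac{2 + P}{2 + X} - 370 P X$ ($l{\left(X,P \right)} = - 370 X P + \frac{2 + P}{2 + X} = - 370 P X + \frac{2 + P}{2 + X} = \frac{2 + P}{2 + X} - 370 P X$)
$\left(l{\left(13 \left(-1\right),320 \right)} - 5212\right) \left(-13956 + 112179\right) - 305924 = \left(\frac{2 + 320 - 118400 \cdot 13 \left(-1\right) \left(2 + 13 \left(-1\right)\right)}{2 + 13 \left(-1\right)} - 5212\right) \left(-13956 + 112179\right) - 305924 = \left(\frac{2 + 320 - 118400 \left(-13\right) \left(2 - 13\right)}{2 - 13} - 5212\right) 98223 - 305924 = \left(\frac{2 + 320 - 118400 \left(-13\right) \left(-11\right)}{-11} - 5212\right) 98223 - 305924 = \left(- \frac{2 + 320 - 16931200}{11} - 5212\right) 98223 - 305924 = \left(\left(- \frac{1}{11}\right) \left(-16930878\right) - 5212\right) 98223 - 305924 = \left(\frac{16930878}{11} - 5212\right) 98223 - 305924 = \frac{16873546}{11} \cdot 98223 - 305924 = \frac{1657370308758}{11} - 305924 = \frac{1657366943594}{11}$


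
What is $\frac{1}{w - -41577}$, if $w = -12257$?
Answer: $\frac{1}{29320} \approx 3.4106 \cdot 10^{-5}$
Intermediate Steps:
$\frac{1}{w - -41577} = \frac{1}{-12257 - -41577} = \frac{1}{-12257 + 41577} = \frac{1}{29320}$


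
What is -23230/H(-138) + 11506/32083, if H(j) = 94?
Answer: -372103263/1507901 ≈ -246.77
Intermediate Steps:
-23230/H(-138) + 11506/32083 = -23230/94 + 11506/32083 = -23230*1/94 + 11506*(1/32083) = -11615/47 + 11506/32083 = -372103263/1507901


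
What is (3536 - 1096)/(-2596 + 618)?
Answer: -1220/989 ≈ -1.2336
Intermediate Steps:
(3536 - 1096)/(-2596 + 618) = 2440/(-1978) = 2440*(-1/1978) = -1220/989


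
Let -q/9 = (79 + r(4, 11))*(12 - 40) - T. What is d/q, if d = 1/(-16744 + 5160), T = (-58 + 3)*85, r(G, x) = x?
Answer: 1/224671680 ≈ 4.4509e-9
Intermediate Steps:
T = -4675 (T = -55*85 = -4675)
d = -1/11584 (d = 1/(-11584) = -1/11584 ≈ -8.6326e-5)
q = -19395 (q = -9*((79 + 11)*(12 - 40) - 1*(-4675)) = -9*(90*(-28) + 4675) = -9*(-2520 + 4675) = -9*2155 = -19395)
d/q = -1/11584/(-19395) = -1/11584*(-1/19395) = 1/224671680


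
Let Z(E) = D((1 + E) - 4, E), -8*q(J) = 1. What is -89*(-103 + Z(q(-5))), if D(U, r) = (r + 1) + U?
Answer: 37469/4 ≈ 9367.3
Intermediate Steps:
q(J) = -⅛ (q(J) = -⅛*1 = -⅛)
D(U, r) = 1 + U + r (D(U, r) = (1 + r) + U = 1 + U + r)
Z(E) = -2 + 2*E (Z(E) = 1 + ((1 + E) - 4) + E = 1 + (-3 + E) + E = -2 + 2*E)
-89*(-103 + Z(q(-5))) = -89*(-103 + (-2 + 2*(-⅛))) = -89*(-103 + (-2 - ¼)) = -89*(-103 - 9/4) = -89*(-421/4) = 37469/4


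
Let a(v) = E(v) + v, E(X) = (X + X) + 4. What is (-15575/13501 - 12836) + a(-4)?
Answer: -173422419/13501 ≈ -12845.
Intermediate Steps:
E(X) = 4 + 2*X (E(X) = 2*X + 4 = 4 + 2*X)
a(v) = 4 + 3*v (a(v) = (4 + 2*v) + v = 4 + 3*v)
(-15575/13501 - 12836) + a(-4) = (-15575/13501 - 12836) + (4 + 3*(-4)) = (-15575*1/13501 - 12836) + (4 - 12) = (-15575/13501 - 12836) - 8 = -173314411/13501 - 8 = -173422419/13501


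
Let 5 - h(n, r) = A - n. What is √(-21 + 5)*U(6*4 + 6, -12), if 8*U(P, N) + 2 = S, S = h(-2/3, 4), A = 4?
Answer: -5*I/6 ≈ -0.83333*I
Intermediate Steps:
h(n, r) = 1 + n (h(n, r) = 5 - (4 - n) = 5 + (-4 + n) = 1 + n)
S = ⅓ (S = 1 - 2/3 = 1 - 2*⅓ = 1 - ⅔ = ⅓ ≈ 0.33333)
U(P, N) = -5/24 (U(P, N) = -¼ + (⅛)*(⅓) = -¼ + 1/24 = -5/24)
√(-21 + 5)*U(6*4 + 6, -12) = √(-21 + 5)*(-5/24) = √(-16)*(-5/24) = (4*I)*(-5/24) = -5*I/6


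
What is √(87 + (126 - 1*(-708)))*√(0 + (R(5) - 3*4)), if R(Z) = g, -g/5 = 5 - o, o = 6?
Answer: I*√6447 ≈ 80.293*I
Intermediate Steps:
g = 5 (g = -5*(5 - 1*6) = -5*(5 - 6) = -5*(-1) = 5)
R(Z) = 5
√(87 + (126 - 1*(-708)))*√(0 + (R(5) - 3*4)) = √(87 + (126 - 1*(-708)))*√(0 + (5 - 3*4)) = √(87 + (126 + 708))*√(0 + (5 - 12)) = √(87 + 834)*√(0 - 7) = √921*√(-7) = √921*(I*√7) = I*√6447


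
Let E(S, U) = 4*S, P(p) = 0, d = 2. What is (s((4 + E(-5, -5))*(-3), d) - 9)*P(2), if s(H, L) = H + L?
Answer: 0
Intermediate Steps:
(s((4 + E(-5, -5))*(-3), d) - 9)*P(2) = (((4 + 4*(-5))*(-3) + 2) - 9)*0 = (((4 - 20)*(-3) + 2) - 9)*0 = ((-16*(-3) + 2) - 9)*0 = ((48 + 2) - 9)*0 = (50 - 9)*0 = 41*0 = 0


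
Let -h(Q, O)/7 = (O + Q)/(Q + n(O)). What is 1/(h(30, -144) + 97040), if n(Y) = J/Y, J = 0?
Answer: 5/485333 ≈ 1.0302e-5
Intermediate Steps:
n(Y) = 0 (n(Y) = 0/Y = 0)
h(Q, O) = -7*(O + Q)/Q (h(Q, O) = -7*(O + Q)/(Q + 0) = -7*(O + Q)/Q)
1/(h(30, -144) + 97040) = 1/((-7 - 7*(-144)/30) + 97040) = 1/((-7 - 7*(-144)*1/30) + 97040) = 1/((-7 + 168/5) + 97040) = 1/(133/5 + 97040) = 1/(485333/5) = 5/485333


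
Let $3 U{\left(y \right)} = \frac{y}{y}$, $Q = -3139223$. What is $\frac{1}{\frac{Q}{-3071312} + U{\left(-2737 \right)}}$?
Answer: $\frac{9213936}{12488981} \approx 0.73777$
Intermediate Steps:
$U{\left(y \right)} = \frac{1}{3}$ ($U{\left(y \right)} = \frac{y \frac{1}{y}}{3} = \frac{1}{3} \cdot 1 = \frac{1}{3}$)
$\frac{1}{\frac{Q}{-3071312} + U{\left(-2737 \right)}} = \frac{1}{- \frac{3139223}{-3071312} + \frac{1}{3}} = \frac{1}{\left(-3139223\right) \left(- \frac{1}{3071312}\right) + \frac{1}{3}} = \frac{1}{\frac{3139223}{3071312} + \frac{1}{3}} = \frac{1}{\frac{12488981}{9213936}} = \frac{9213936}{12488981}$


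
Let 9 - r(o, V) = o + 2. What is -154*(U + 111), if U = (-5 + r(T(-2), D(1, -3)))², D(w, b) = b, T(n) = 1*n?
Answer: -19558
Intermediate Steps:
T(n) = n
r(o, V) = 7 - o (r(o, V) = 9 - (o + 2) = 9 - (2 + o) = 9 + (-2 - o) = 7 - o)
U = 16 (U = (-5 + (7 - 1*(-2)))² = (-5 + (7 + 2))² = (-5 + 9)² = 4² = 16)
-154*(U + 111) = -154*(16 + 111) = -154*127 = -19558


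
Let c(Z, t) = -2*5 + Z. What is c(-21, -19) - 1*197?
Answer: -228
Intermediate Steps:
c(Z, t) = -10 + Z
c(-21, -19) - 1*197 = (-10 - 21) - 1*197 = -31 - 197 = -228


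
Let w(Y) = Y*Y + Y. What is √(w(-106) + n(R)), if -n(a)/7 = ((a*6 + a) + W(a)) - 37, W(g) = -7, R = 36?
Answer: √9674 ≈ 98.356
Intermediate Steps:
n(a) = 308 - 49*a (n(a) = -7*(((a*6 + a) - 7) - 37) = -7*(((6*a + a) - 7) - 37) = -7*((7*a - 7) - 37) = -7*((-7 + 7*a) - 37) = -7*(-44 + 7*a) = 308 - 49*a)
w(Y) = Y + Y² (w(Y) = Y² + Y = Y + Y²)
√(w(-106) + n(R)) = √(-106*(1 - 106) + (308 - 49*36)) = √(-106*(-105) + (308 - 1764)) = √(11130 - 1456) = √9674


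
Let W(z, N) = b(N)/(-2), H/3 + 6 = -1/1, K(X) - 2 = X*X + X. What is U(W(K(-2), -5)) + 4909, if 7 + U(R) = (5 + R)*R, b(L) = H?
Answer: 20259/4 ≈ 5064.8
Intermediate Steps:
K(X) = 2 + X + X² (K(X) = 2 + (X*X + X) = 2 + (X² + X) = 2 + (X + X²) = 2 + X + X²)
H = -21 (H = -18 + 3*(-1/1) = -18 + 3*(-1*1) = -18 + 3*(-1) = -18 - 3 = -21)
b(L) = -21
W(z, N) = 21/2 (W(z, N) = -21/(-2) = -21*(-½) = 21/2)
U(R) = -7 + R*(5 + R) (U(R) = -7 + (5 + R)*R = -7 + R*(5 + R))
U(W(K(-2), -5)) + 4909 = (-7 + (21/2)² + 5*(21/2)) + 4909 = (-7 + 441/4 + 105/2) + 4909 = 623/4 + 4909 = 20259/4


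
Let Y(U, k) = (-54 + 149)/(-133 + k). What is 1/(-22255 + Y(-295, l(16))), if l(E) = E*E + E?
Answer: -139/3093350 ≈ -4.4935e-5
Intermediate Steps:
l(E) = E + E**2 (l(E) = E**2 + E = E + E**2)
Y(U, k) = 95/(-133 + k)
1/(-22255 + Y(-295, l(16))) = 1/(-22255 + 95/(-133 + 16*(1 + 16))) = 1/(-22255 + 95/(-133 + 16*17)) = 1/(-22255 + 95/(-133 + 272)) = 1/(-22255 + 95/139) = 1/(-3093350/139) = -139/3093350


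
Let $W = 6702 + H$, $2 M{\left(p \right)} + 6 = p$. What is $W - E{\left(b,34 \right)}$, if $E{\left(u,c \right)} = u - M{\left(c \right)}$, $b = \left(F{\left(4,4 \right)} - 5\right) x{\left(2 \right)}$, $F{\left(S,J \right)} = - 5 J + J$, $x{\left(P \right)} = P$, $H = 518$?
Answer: $7276$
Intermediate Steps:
$M{\left(p \right)} = -3 + \frac{p}{2}$
$W = 7220$ ($W = 6702 + 518 = 7220$)
$F{\left(S,J \right)} = - 4 J$
$b = -42$ ($b = \left(\left(-4\right) 4 - 5\right) 2 = \left(-16 - 5\right) 2 = \left(-21\right) 2 = -42$)
$E{\left(u,c \right)} = 3 + u - \frac{c}{2}$ ($E{\left(u,c \right)} = u - \left(-3 + \frac{c}{2}\right) = 3 + u - \frac{c}{2}$)
$W - E{\left(b,34 \right)} = 7220 - \left(3 - 42 - 17\right) = 7220 - -56 = 7220 + 56 = 7276$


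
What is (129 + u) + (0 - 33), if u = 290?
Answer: 386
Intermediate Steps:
(129 + u) + (0 - 33) = (129 + 290) + (0 - 33) = 419 - 33 = 386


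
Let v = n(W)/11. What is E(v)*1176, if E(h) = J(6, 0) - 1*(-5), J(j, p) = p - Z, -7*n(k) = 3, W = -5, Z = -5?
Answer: 11760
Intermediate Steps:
n(k) = -3/7 (n(k) = -1/7*3 = -3/7)
J(j, p) = 5 + p (J(j, p) = p - 1*(-5) = p + 5 = 5 + p)
v = -3/77 (v = -3/7/11 = -3/7*1/11 = -3/77 ≈ -0.038961)
E(h) = 10 (E(h) = (5 + 0) - 1*(-5) = 5 + 5 = 10)
E(v)*1176 = 10*1176 = 11760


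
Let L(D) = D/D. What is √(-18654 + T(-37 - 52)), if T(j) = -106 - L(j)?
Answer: I*√18761 ≈ 136.97*I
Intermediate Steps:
L(D) = 1
T(j) = -107 (T(j) = -106 - 1*1 = -106 - 1 = -107)
√(-18654 + T(-37 - 52)) = √(-18654 - 107) = √(-18761) = I*√18761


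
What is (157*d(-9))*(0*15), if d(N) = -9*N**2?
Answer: 0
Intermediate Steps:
(157*d(-9))*(0*15) = (157*(-9*(-9)**2))*(0*15) = (157*(-9*81))*0 = (157*(-729))*0 = -114453*0 = 0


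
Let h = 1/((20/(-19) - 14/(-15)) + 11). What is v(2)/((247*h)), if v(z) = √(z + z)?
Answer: 6202/70395 ≈ 0.088103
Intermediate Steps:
v(z) = √2*√z (v(z) = √(2*z) = √2*√z)
h = 285/3101 (h = 1/((20*(-1/19) - 14*(-1/15)) + 11) = 1/((-20/19 + 14/15) + 11) = 1/(-34/285 + 11) = 1/(3101/285) = 285/3101 ≈ 0.091906)
v(2)/((247*h)) = (√2*√2)/((247*(285/3101))) = 2/(70395/3101) = 2*(3101/70395) = 6202/70395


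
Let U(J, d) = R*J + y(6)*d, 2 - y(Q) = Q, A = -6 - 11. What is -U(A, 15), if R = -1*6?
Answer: -42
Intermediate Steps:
A = -17
y(Q) = 2 - Q
R = -6
U(J, d) = -6*J - 4*d (U(J, d) = -6*J + (2 - 1*6)*d = -6*J + (2 - 6)*d = -6*J - 4*d)
-U(A, 15) = -(-6*(-17) - 4*15) = -(102 - 60) = -1*42 = -42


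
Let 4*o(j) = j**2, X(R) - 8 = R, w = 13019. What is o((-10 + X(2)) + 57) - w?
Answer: -48827/4 ≈ -12207.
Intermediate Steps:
X(R) = 8 + R
o(j) = j**2/4
o((-10 + X(2)) + 57) - w = ((-10 + (8 + 2)) + 57)**2/4 - 1*13019 = ((-10 + 10) + 57)**2/4 - 13019 = (0 + 57)**2/4 - 13019 = (1/4)*57**2 - 13019 = (1/4)*3249 - 13019 = 3249/4 - 13019 = -48827/4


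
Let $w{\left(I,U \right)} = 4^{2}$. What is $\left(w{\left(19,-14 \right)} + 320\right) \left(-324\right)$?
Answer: $-108864$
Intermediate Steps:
$w{\left(I,U \right)} = 16$
$\left(w{\left(19,-14 \right)} + 320\right) \left(-324\right) = \left(16 + 320\right) \left(-324\right) = 336 \left(-324\right) = -108864$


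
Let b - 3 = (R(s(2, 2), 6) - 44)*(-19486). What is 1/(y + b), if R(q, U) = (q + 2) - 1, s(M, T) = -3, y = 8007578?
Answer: 1/8903937 ≈ 1.1231e-7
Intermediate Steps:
R(q, U) = 1 + q (R(q, U) = (2 + q) - 1 = 1 + q)
b = 896359 (b = 3 + ((1 - 3) - 44)*(-19486) = 3 + (-2 - 44)*(-19486) = 3 - 46*(-19486) = 3 + 896356 = 896359)
1/(y + b) = 1/(8007578 + 896359) = 1/8903937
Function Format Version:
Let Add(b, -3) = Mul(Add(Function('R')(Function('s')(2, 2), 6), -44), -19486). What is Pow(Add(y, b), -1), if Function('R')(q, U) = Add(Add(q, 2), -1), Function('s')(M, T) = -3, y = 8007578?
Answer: Rational(1, 8903937) ≈ 1.1231e-7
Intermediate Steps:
Function('R')(q, U) = Add(1, q) (Function('R')(q, U) = Add(Add(2, q), -1) = Add(1, q))
b = 896359 (b = Add(3, Mul(Add(Add(1, -3), -44), -19486)) = Add(3, Mul(Add(-2, -44), -19486)) = Add(3, Mul(-46, -19486)) = Add(3, 896356) = 896359)
Pow(Add(y, b), -1) = Pow(Add(8007578, 896359), -1) = Pow(8903937, -1) = Rational(1, 8903937)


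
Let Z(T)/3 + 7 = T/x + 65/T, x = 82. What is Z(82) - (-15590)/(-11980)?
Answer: -415619/24559 ≈ -16.923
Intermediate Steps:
Z(T) = -21 + 195/T + 3*T/82 (Z(T) = -21 + 3*(T/82 + 65/T) = -21 + 3*(65/T + T/82) = -21 + (195/T + 3*T/82) = -21 + 195/T + 3*T/82)
Z(82) - (-15590)/(-11980) = (-21 + 195/82 + (3/82)*82) - (-15590)/(-11980) = (-21 + 195*(1/82) + 3) - (-15590)*(-1)/11980 = (-21 + 195/82 + 3) - 1*1559/1198 = -1281/82 - 1559/1198 = -415619/24559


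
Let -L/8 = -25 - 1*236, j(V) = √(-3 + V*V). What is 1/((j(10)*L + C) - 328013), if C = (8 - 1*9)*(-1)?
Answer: -82003/26792244244 - 261*√97/13396122122 ≈ -3.2526e-6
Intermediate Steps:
j(V) = √(-3 + V²)
C = 1 (C = (8 - 9)*(-1) = -1*(-1) = 1)
L = 2088 (L = -8*(-25 - 1*236) = -8*(-25 - 236) = -8*(-261) = 2088)
1/((j(10)*L + C) - 328013) = 1/((√(-3 + 10²)*2088 + 1) - 328013) = 1/((√(-3 + 100)*2088 + 1) - 328013) = 1/((√97*2088 + 1) - 328013) = 1/((2088*√97 + 1) - 328013) = 1/((1 + 2088*√97) - 328013) = 1/(-328012 + 2088*√97)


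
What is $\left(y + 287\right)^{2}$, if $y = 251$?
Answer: $289444$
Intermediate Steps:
$\left(y + 287\right)^{2} = \left(251 + 287\right)^{2} = 538^{2} = 289444$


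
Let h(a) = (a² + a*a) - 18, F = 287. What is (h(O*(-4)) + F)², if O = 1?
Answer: 90601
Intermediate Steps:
h(a) = -18 + 2*a² (h(a) = (a² + a²) - 18 = 2*a² - 18 = -18 + 2*a²)
(h(O*(-4)) + F)² = ((-18 + 2*(1*(-4))²) + 287)² = ((-18 + 2*(-4)²) + 287)² = ((-18 + 2*16) + 287)² = ((-18 + 32) + 287)² = (14 + 287)² = 301² = 90601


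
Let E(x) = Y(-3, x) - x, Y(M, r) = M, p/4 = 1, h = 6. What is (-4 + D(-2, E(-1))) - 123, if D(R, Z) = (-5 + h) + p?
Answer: -122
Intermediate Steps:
p = 4 (p = 4*1 = 4)
E(x) = -3 - x
D(R, Z) = 5 (D(R, Z) = (-5 + 6) + 4 = 1 + 4 = 5)
(-4 + D(-2, E(-1))) - 123 = (-4 + 5) - 123 = 1 - 123 = -122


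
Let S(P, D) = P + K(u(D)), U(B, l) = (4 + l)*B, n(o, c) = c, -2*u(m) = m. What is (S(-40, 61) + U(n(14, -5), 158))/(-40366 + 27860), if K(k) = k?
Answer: 1761/25012 ≈ 0.070406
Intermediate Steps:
u(m) = -m/2
U(B, l) = B*(4 + l)
S(P, D) = P - D/2
(S(-40, 61) + U(n(14, -5), 158))/(-40366 + 27860) = ((-40 - ½*61) - 5*(4 + 158))/(-40366 + 27860) = ((-40 - 61/2) - 5*162)/(-12506) = (-141/2 - 810)*(-1/12506) = -1761/2*(-1/12506) = 1761/25012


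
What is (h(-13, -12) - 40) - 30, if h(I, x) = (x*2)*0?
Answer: -70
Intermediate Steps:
h(I, x) = 0 (h(I, x) = (2*x)*0 = 0)
(h(-13, -12) - 40) - 30 = (0 - 40) - 30 = -40 - 30 = -70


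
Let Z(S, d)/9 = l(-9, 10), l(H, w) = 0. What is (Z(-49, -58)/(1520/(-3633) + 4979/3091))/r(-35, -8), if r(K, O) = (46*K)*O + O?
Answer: 0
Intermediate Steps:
Z(S, d) = 0 (Z(S, d) = 9*0 = 0)
r(K, O) = O + 46*K*O (r(K, O) = 46*K*O + O = O + 46*K*O)
(Z(-49, -58)/(1520/(-3633) + 4979/3091))/r(-35, -8) = (0/(1520/(-3633) + 4979/3091))/((-8*(1 + 46*(-35)))) = (0/(1520*(-1/3633) + 4979*(1/3091)))/((-8*(1 - 1610))) = (0/(-1520/3633 + 4979/3091))/((-8*(-1609))) = (0/(13390387/11229603))/12872 = (0*(11229603/13390387))*(1/12872) = 0*(1/12872) = 0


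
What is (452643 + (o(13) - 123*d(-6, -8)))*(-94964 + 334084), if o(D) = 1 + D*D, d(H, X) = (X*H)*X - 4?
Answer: 119688407440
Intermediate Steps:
d(H, X) = -4 + H*X**2 (d(H, X) = (H*X)*X - 4 = H*X**2 - 4 = -4 + H*X**2)
o(D) = 1 + D**2
(452643 + (o(13) - 123*d(-6, -8)))*(-94964 + 334084) = (452643 + ((1 + 13**2) - 123*(-4 - 6*(-8)**2)))*(-94964 + 334084) = (452643 + ((1 + 169) - 123*(-4 - 6*64)))*239120 = (452643 + (170 - 123*(-4 - 384)))*239120 = (452643 + (170 - 123*(-388)))*239120 = (452643 + (170 + 47724))*239120 = (452643 + 47894)*239120 = 500537*239120 = 119688407440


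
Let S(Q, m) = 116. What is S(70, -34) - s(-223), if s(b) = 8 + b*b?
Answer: -49621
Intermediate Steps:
s(b) = 8 + b²
S(70, -34) - s(-223) = 116 - (8 + (-223)²) = 116 - (8 + 49729) = 116 - 1*49737 = 116 - 49737 = -49621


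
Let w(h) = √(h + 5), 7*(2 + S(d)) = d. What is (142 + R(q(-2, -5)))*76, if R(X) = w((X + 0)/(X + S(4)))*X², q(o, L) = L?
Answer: 10792 + 3800*√13/3 ≈ 15359.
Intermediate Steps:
S(d) = -2 + d/7
w(h) = √(5 + h)
R(X) = X²*√(5 + X/(-10/7 + X)) (R(X) = √(5 + (X + 0)/(X + (-2 + (⅐)*4)))*X² = √(5 + X/(X + (-2 + 4/7)))*X² = √(5 + X/(X - 10/7))*X² = √(5 + X/(-10/7 + X))*X² = X²*√(5 + X/(-10/7 + X)))
(142 + R(q(-2, -5)))*76 = (142 + √2*(-5)²*√((-25 + 21*(-5))/(-10 + 7*(-5))))*76 = (142 + √2*25*√((-25 - 105)/(-10 - 35)))*76 = (142 + √2*25*√(-130/(-45)))*76 = (142 + √2*25*√(-1/45*(-130)))*76 = (142 + √2*25*√(26/9))*76 = (142 + √2*25*(√26/3))*76 = (142 + 50*√13/3)*76 = 10792 + 3800*√13/3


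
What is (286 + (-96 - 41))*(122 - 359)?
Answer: -35313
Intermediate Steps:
(286 + (-96 - 41))*(122 - 359) = (286 - 137)*(-237) = 149*(-237) = -35313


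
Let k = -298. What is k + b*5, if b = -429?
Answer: -2443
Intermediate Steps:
k + b*5 = -298 - 429*5 = -298 - 2145 = -2443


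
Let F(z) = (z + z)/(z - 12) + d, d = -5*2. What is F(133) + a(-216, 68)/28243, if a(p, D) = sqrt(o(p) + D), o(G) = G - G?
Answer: -944/121 + 2*sqrt(17)/28243 ≈ -7.8014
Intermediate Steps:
d = -10
o(G) = 0
a(p, D) = sqrt(D) (a(p, D) = sqrt(0 + D) = sqrt(D))
F(z) = -10 + 2*z/(-12 + z) (F(z) = (z + z)/(z - 12) - 10 = (2*z)/(-12 + z) - 10 = 2*z/(-12 + z) - 10 = -10 + 2*z/(-12 + z))
F(133) + a(-216, 68)/28243 = 8*(15 - 1*133)/(-12 + 133) + sqrt(68)/28243 = 8*(15 - 133)/121 + (2*sqrt(17))*(1/28243) = 8*(1/121)*(-118) + 2*sqrt(17)/28243 = -944/121 + 2*sqrt(17)/28243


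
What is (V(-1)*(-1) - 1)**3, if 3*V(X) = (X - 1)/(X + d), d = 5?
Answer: -125/216 ≈ -0.57870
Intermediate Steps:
V(X) = (-1 + X)/(3*(5 + X)) (V(X) = ((X - 1)/(X + 5))/3 = ((-1 + X)/(5 + X))/3 = (-1 + X)/(3*(5 + X)))
(V(-1)*(-1) - 1)**3 = (((-1 - 1)/(3*(5 - 1)))*(-1) - 1)**3 = (((1/3)*(-2)/4)*(-1) - 1)**3 = (((1/3)*(1/4)*(-2))*(-1) - 1)**3 = (-1/6*(-1) - 1)**3 = (1/6 - 1)**3 = (-5/6)**3 = -125/216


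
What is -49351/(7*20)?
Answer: -49351/140 ≈ -352.51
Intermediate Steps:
-49351/(7*20) = -49351/140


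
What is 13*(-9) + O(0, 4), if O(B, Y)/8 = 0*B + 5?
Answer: -77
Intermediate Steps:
O(B, Y) = 40 (O(B, Y) = 8*(0*B + 5) = 8*(0 + 5) = 8*5 = 40)
13*(-9) + O(0, 4) = 13*(-9) + 40 = -117 + 40 = -77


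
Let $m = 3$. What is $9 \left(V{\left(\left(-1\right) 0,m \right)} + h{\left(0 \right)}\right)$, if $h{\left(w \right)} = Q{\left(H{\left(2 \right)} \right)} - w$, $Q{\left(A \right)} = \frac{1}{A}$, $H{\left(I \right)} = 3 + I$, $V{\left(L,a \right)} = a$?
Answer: $\frac{144}{5} \approx 28.8$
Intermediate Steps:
$h{\left(w \right)} = \frac{1}{5} - w$ ($h{\left(w \right)} = \frac{1}{3 + 2} - w = \frac{1}{5} - w$)
$9 \left(V{\left(\left(-1\right) 0,m \right)} + h{\left(0 \right)}\right) = 9 \left(3 + \left(\frac{1}{5} - 0\right)\right) = 9 \left(3 + \left(\frac{1}{5} + 0\right)\right) = 9 \left(3 + \frac{1}{5}\right) = 9 \cdot \frac{16}{5} = \frac{144}{5}$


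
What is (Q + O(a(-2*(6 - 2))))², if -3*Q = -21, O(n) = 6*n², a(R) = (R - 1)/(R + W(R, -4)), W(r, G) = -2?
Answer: 351649/2500 ≈ 140.66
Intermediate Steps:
a(R) = (-1 + R)/(-2 + R) (a(R) = (R - 1)/(R - 2) = (-1 + R)/(-2 + R))
Q = 7 (Q = -⅓*(-21) = 7)
(Q + O(a(-2*(6 - 2))))² = (7 + 6*((-1 - 2*(6 - 2))/(-2 - 2*(6 - 2)))²)² = (7 + 6*((-1 - 2*4)/(-2 - 2*4))²)² = (7 + 6*((-1 - 8)/(-2 - 8))²)² = (7 + 6*(-9/(-10))²)² = (7 + 6*(-⅒*(-9))²)² = (7 + 6*(9/10)²)² = (7 + 6*(81/100))² = (7 + 243/50)² = (593/50)² = 351649/2500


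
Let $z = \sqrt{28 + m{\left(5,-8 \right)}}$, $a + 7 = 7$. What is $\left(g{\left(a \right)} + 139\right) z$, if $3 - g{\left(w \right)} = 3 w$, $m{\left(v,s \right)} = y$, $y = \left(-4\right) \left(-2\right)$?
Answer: $852$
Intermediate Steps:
$a = 0$ ($a = -7 + 7 = 0$)
$y = 8$
$m{\left(v,s \right)} = 8$
$z = 6$ ($z = \sqrt{28 + 8} = \sqrt{36} = 6$)
$g{\left(w \right)} = 3 - 3 w$
$\left(g{\left(a \right)} + 139\right) z = \left(\left(3 - 0\right) + 139\right) 6 = \left(\left(3 + 0\right) + 139\right) 6 = \left(3 + 139\right) 6 = 142 \cdot 6 = 852$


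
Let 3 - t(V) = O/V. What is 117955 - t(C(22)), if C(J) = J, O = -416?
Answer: 1297264/11 ≈ 1.1793e+5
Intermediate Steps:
t(V) = 3 + 416/V (t(V) = 3 - (-416)/V = 3 + 416/V)
117955 - t(C(22)) = 117955 - (3 + 416/22) = 117955 - (3 + 416*(1/22)) = 117955 - (3 + 208/11) = 117955 - 1*241/11 = 117955 - 241/11 = 1297264/11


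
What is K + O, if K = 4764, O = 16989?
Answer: 21753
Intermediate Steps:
K + O = 4764 + 16989 = 21753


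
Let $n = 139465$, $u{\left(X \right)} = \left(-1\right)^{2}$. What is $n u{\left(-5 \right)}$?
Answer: $139465$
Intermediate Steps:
$u{\left(X \right)} = 1$
$n u{\left(-5 \right)} = 139465 \cdot 1 = 139465$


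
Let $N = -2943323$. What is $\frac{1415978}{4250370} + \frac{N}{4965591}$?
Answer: $- \frac{304391342584}{1172533278815} \approx -0.2596$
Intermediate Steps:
$\frac{1415978}{4250370} + \frac{N}{4965591} = \frac{1415978}{4250370} - \frac{2943323}{4965591} = 1415978 \cdot \frac{1}{4250370} - \frac{2943323}{4965591} = \frac{707989}{2125185} - \frac{2943323}{4965591} = - \frac{304391342584}{1172533278815}$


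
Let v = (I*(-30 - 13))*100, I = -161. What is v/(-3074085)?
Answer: -19780/87831 ≈ -0.22521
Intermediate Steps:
v = 692300 (v = -161*(-30 - 13)*100 = -161*(-43)*100 = 6923*100 = 692300)
v/(-3074085) = 692300/(-3074085) = 692300*(-1/3074085) = -19780/87831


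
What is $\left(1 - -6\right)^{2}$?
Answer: $49$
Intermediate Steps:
$\left(1 - -6\right)^{2} = \left(1 + 6\right)^{2} = 7^{2} = 49$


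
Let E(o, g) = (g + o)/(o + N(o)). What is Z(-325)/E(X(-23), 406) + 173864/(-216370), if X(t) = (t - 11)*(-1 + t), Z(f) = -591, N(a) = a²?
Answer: -21312668615012/66101035 ≈ -3.2243e+5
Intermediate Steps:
X(t) = (-1 + t)*(-11 + t) (X(t) = (-11 + t)*(-1 + t) = (-1 + t)*(-11 + t))
E(o, g) = (g + o)/(o + o²)
Z(-325)/E(X(-23), 406) + 173864/(-216370) = -591*(1 + (11 + (-23)² - 12*(-23)))*(11 + (-23)² - 12*(-23))/(406 + (11 + (-23)² - 12*(-23))) + 173864/(-216370) = -591*(1 + (11 + 529 + 276))*(11 + 529 + 276)/(406 + (11 + 529 + 276)) + 173864*(-1/216370) = -591*816*(1 + 816)/(406 + 816) - 86932/108185 = -591/((1/816)*1222/817) - 86932/108185 = -591/((1/816)*(1/817)*1222) - 86932/108185 = -591/611/333336 - 86932/108185 = -591*333336/611 - 86932/108185 = -197001576/611 - 86932/108185 = -21312668615012/66101035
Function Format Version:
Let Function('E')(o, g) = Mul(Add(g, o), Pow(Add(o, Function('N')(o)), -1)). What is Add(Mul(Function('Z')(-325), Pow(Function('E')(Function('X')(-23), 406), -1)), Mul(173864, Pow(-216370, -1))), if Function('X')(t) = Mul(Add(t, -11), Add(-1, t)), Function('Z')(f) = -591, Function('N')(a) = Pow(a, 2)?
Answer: Rational(-21312668615012, 66101035) ≈ -3.2243e+5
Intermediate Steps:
Function('X')(t) = Mul(Add(-1, t), Add(-11, t)) (Function('X')(t) = Mul(Add(-11, t), Add(-1, t)) = Mul(Add(-1, t), Add(-11, t)))
Function('E')(o, g) = Mul(Pow(Add(o, Pow(o, 2)), -1), Add(g, o)) (Function('E')(o, g) = Mul(Add(g, o), Pow(Add(o, Pow(o, 2)), -1)) = Mul(Pow(Add(o, Pow(o, 2)), -1), Add(g, o)))
Add(Mul(Function('Z')(-325), Pow(Function('E')(Function('X')(-23), 406), -1)), Mul(173864, Pow(-216370, -1))) = Add(Mul(-591, Pow(Mul(Pow(Add(11, Pow(-23, 2), Mul(-12, -23)), -1), Pow(Add(1, Add(11, Pow(-23, 2), Mul(-12, -23))), -1), Add(406, Add(11, Pow(-23, 2), Mul(-12, -23)))), -1)), Mul(173864, Pow(-216370, -1))) = Add(Mul(-591, Pow(Mul(Pow(Add(11, 529, 276), -1), Pow(Add(1, Add(11, 529, 276)), -1), Add(406, Add(11, 529, 276))), -1)), Mul(173864, Rational(-1, 216370))) = Add(Mul(-591, Pow(Mul(Pow(816, -1), Pow(Add(1, 816), -1), Add(406, 816)), -1)), Rational(-86932, 108185)) = Add(Mul(-591, Pow(Mul(Rational(1, 816), Pow(817, -1), 1222), -1)), Rational(-86932, 108185)) = Add(Mul(-591, Pow(Mul(Rational(1, 816), Rational(1, 817), 1222), -1)), Rational(-86932, 108185)) = Add(Mul(-591, Pow(Rational(611, 333336), -1)), Rational(-86932, 108185)) = Add(Mul(-591, Rational(333336, 611)), Rational(-86932, 108185)) = Add(Rational(-197001576, 611), Rational(-86932, 108185)) = Rational(-21312668615012, 66101035)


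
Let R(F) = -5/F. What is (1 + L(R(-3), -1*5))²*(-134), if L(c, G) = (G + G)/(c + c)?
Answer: -536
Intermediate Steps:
L(c, G) = G/c (L(c, G) = (2*G)/((2*c)) = (2*G)*(1/(2*c)) = G/c)
(1 + L(R(-3), -1*5))²*(-134) = (1 + (-1*5)/((-5/(-3))))²*(-134) = (1 - 5/((-5*(-⅓))))²*(-134) = (1 - 5/5/3)²*(-134) = (1 - 5*⅗)²*(-134) = (1 - 3)²*(-134) = (-2)²*(-134) = 4*(-134) = -536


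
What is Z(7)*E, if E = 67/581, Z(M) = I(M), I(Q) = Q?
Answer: 67/83 ≈ 0.80723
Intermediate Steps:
Z(M) = M
E = 67/581 (E = 67*(1/581) = 67/581 ≈ 0.11532)
Z(7)*E = 7*(67/581) = 67/83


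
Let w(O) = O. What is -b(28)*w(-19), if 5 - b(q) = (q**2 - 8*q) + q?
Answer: -11077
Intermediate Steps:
b(q) = 5 - q**2 + 7*q (b(q) = 5 - ((q**2 - 8*q) + q) = 5 - (q**2 - 7*q) = 5 + (-q**2 + 7*q) = 5 - q**2 + 7*q)
-b(28)*w(-19) = -(5 - 1*28**2 + 7*28)*(-19) = -(5 - 1*784 + 196)*(-19) = -(5 - 784 + 196)*(-19) = -(-583)*(-19) = -1*11077 = -11077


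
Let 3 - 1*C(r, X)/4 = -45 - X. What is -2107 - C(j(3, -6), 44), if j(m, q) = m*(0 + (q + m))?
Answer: -2475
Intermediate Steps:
j(m, q) = m*(m + q) (j(m, q) = m*(0 + (m + q)) = m*(m + q))
C(r, X) = 192 + 4*X (C(r, X) = 12 - 4*(-45 - X) = 12 + (180 + 4*X) = 192 + 4*X)
-2107 - C(j(3, -6), 44) = -2107 - (192 + 4*44) = -2107 - (192 + 176) = -2107 - 1*368 = -2107 - 368 = -2475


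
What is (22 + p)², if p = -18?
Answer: 16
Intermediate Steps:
(22 + p)² = (22 - 18)² = 4² = 16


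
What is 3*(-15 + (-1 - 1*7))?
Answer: -69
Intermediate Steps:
3*(-15 + (-1 - 1*7)) = 3*(-15 + (-1 - 7)) = 3*(-15 - 8) = 3*(-23) = -69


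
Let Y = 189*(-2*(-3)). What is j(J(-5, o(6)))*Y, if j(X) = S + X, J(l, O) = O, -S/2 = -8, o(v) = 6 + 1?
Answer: 26082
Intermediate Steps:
o(v) = 7
S = 16 (S = -2*(-8) = 16)
j(X) = 16 + X
Y = 1134 (Y = 189*6 = 1134)
j(J(-5, o(6)))*Y = (16 + 7)*1134 = 23*1134 = 26082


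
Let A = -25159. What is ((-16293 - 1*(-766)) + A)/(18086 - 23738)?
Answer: 6781/942 ≈ 7.1985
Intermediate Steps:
((-16293 - 1*(-766)) + A)/(18086 - 23738) = ((-16293 - 1*(-766)) - 25159)/(18086 - 23738) = ((-16293 + 766) - 25159)/(-5652) = (-15527 - 25159)*(-1/5652) = -40686*(-1/5652) = 6781/942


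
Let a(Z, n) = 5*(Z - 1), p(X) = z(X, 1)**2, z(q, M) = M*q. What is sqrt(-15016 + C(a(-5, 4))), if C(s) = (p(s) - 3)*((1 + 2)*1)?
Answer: 5*I*sqrt(493) ≈ 111.02*I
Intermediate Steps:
p(X) = X**2 (p(X) = (1*X)**2 = X**2)
a(Z, n) = -5 + 5*Z (a(Z, n) = 5*(-1 + Z) = -5 + 5*Z)
C(s) = -9 + 3*s**2 (C(s) = (s**2 - 3)*((1 + 2)*1) = (-3 + s**2)*(3*1) = (-3 + s**2)*3 = -9 + 3*s**2)
sqrt(-15016 + C(a(-5, 4))) = sqrt(-15016 + (-9 + 3*(-5 + 5*(-5))**2)) = sqrt(-15016 + (-9 + 3*(-5 - 25)**2)) = sqrt(-15016 + (-9 + 3*(-30)**2)) = sqrt(-15016 + (-9 + 3*900)) = sqrt(-15016 + (-9 + 2700)) = sqrt(-15016 + 2691) = sqrt(-12325) = 5*I*sqrt(493)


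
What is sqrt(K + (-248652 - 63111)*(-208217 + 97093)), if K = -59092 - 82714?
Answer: sqrt(34644209806) ≈ 1.8613e+5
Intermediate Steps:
K = -141806
sqrt(K + (-248652 - 63111)*(-208217 + 97093)) = sqrt(-141806 + (-248652 - 63111)*(-208217 + 97093)) = sqrt(-141806 - 311763*(-111124)) = sqrt(-141806 + 34644351612) = sqrt(34644209806)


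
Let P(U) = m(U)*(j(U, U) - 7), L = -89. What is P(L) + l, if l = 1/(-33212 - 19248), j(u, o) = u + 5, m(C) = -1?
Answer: 4773859/52460 ≈ 91.000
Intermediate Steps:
j(u, o) = 5 + u
P(U) = 2 - U (P(U) = -((5 + U) - 7) = -(-2 + U) = 2 - U)
l = -1/52460 (l = 1/(-52460) = -1/52460 ≈ -1.9062e-5)
P(L) + l = (2 - 1*(-89)) - 1/52460 = (2 + 89) - 1/52460 = 91 - 1/52460 = 4773859/52460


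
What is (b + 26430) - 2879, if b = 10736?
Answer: 34287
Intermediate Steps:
(b + 26430) - 2879 = (10736 + 26430) - 2879 = 37166 - 2879 = 34287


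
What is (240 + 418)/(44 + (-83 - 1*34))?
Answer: -658/73 ≈ -9.0137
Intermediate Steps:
(240 + 418)/(44 + (-83 - 1*34)) = 658/(44 + (-83 - 34)) = 658/(44 - 117) = 658/(-73) = 658*(-1/73) = -658/73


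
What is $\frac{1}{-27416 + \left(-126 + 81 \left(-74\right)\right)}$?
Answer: $- \frac{1}{33536} \approx -2.9819 \cdot 10^{-5}$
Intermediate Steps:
$\frac{1}{-27416 + \left(-126 + 81 \left(-74\right)\right)} = \frac{1}{-27416 - 6120} = \frac{1}{-33536} = - \frac{1}{33536}$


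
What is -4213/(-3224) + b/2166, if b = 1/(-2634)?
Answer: 6009047437/4598426664 ≈ 1.3068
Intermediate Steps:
b = -1/2634 ≈ -0.00037965
-4213/(-3224) + b/2166 = -4213/(-3224) - 1/2634/2166 = -4213*(-1/3224) - 1/2634*1/2166 = 4213/3224 - 1/5705244 = 6009047437/4598426664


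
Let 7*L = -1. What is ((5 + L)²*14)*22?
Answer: 50864/7 ≈ 7266.3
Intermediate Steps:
L = -⅐ (L = (⅐)*(-1) = -⅐ ≈ -0.14286)
((5 + L)²*14)*22 = ((5 - ⅐)²*14)*22 = ((34/7)²*14)*22 = ((1156/49)*14)*22 = (2312/7)*22 = 50864/7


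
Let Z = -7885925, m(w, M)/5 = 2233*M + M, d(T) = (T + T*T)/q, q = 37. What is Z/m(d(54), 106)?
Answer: -1577185/236804 ≈ -6.6603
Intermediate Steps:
d(T) = T/37 + T²/37 (d(T) = (T + T*T)/37 = (T + T²)*(1/37) = T/37 + T²/37)
m(w, M) = 11170*M (m(w, M) = 5*(2233*M + M) = 5*(2234*M) = 11170*M)
Z/m(d(54), 106) = -7885925/(11170*106) = -7885925/1184020 = -7885925*1/1184020 = -1577185/236804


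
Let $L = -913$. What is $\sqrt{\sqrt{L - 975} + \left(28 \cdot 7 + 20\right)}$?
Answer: $2 \sqrt{54 + i \sqrt{118}} \approx 14.77 + 1.4709 i$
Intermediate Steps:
$\sqrt{\sqrt{L - 975} + \left(28 \cdot 7 + 20\right)} = \sqrt{\sqrt{-913 - 975} + \left(28 \cdot 7 + 20\right)} = \sqrt{\sqrt{-1888} + \left(196 + 20\right)} = \sqrt{4 i \sqrt{118} + 216} = \sqrt{216 + 4 i \sqrt{118}}$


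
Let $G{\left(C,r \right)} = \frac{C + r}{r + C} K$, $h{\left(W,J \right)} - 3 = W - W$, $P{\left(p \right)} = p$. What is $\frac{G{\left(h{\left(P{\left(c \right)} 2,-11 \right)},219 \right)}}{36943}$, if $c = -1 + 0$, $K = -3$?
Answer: $- \frac{3}{36943} \approx -8.1206 \cdot 10^{-5}$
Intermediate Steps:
$c = -1$
$h{\left(W,J \right)} = 3$ ($h{\left(W,J \right)} = 3 + \left(W - W\right) = 3 + 0 = 3$)
$G{\left(C,r \right)} = -3$ ($G{\left(C,r \right)} = \frac{C + r}{r + C} \left(-3\right) = \frac{C + r}{C + r} \left(-3\right) = 1 \left(-3\right) = -3$)
$\frac{G{\left(h{\left(P{\left(c \right)} 2,-11 \right)},219 \right)}}{36943} = - \frac{3}{36943}$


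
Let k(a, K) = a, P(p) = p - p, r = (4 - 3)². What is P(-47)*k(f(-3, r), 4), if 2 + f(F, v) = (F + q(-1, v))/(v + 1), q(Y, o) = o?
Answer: 0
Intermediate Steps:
r = 1 (r = 1² = 1)
f(F, v) = -2 + (F + v)/(1 + v) (f(F, v) = -2 + (F + v)/(v + 1) = -2 + (F + v)/(1 + v))
P(p) = 0
P(-47)*k(f(-3, r), 4) = 0*((-2 - 3 - 1*1)/(1 + 1)) = 0*((-2 - 3 - 1)/2) = 0*((½)*(-6)) = 0*(-3) = 0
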